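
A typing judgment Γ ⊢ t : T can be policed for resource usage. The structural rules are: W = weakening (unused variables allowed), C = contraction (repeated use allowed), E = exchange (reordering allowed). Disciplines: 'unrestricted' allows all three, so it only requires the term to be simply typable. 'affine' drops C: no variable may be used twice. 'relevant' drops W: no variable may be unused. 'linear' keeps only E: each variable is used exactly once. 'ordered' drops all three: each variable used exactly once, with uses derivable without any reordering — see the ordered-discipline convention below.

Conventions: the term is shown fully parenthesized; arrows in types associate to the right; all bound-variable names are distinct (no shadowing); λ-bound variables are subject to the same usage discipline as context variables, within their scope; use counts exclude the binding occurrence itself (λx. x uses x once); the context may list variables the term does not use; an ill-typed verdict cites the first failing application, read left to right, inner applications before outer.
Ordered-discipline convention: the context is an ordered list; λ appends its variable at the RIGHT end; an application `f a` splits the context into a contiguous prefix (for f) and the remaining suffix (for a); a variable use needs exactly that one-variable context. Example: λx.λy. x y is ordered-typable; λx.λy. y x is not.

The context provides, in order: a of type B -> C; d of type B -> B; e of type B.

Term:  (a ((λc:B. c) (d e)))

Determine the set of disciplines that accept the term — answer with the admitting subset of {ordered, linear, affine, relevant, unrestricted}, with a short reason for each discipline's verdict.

accepted by: ordered, linear, affine, relevant, unrestricted
use counts: a: 1, d: 1, e: 1, c (λ-bound): 1
order of uses: a, c, d, e
typing: ✓ — C
ordered: ✓ — a, d, e, c once each; derivable with no W/C/E
linear: ✓ — each of a, d, e, c used exactly once
affine: ✓ — a, d, e, c: no repeats, contraction unneeded
relevant: ✓ — at least one use each (a, d, e, c)
unrestricted: ✓ — simply typable at C; W, C, E all held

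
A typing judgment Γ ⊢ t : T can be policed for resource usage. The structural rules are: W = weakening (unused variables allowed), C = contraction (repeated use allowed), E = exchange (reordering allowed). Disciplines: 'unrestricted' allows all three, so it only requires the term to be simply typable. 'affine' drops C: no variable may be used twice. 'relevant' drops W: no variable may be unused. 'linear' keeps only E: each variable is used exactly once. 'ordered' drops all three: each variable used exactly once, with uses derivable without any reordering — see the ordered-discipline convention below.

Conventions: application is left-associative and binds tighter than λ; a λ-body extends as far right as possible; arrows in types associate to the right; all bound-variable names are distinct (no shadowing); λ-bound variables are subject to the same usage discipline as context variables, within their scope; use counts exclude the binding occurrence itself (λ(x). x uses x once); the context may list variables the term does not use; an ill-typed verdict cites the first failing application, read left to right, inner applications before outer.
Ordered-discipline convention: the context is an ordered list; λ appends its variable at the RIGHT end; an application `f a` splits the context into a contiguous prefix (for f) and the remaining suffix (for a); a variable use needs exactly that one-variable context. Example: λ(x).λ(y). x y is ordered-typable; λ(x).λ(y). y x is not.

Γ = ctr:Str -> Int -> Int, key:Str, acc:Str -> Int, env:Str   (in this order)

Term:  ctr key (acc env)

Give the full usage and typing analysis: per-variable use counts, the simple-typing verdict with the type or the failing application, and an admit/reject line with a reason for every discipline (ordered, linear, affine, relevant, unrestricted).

usage: ctr ×1, key ×1, acc ×1, env ×1
use order (left to right): ctr, key, acc, env
typing: well-typed at Int
ordered ✓ (single-use (ctr, key, acc, env), ordered derivation ok)
linear ✓ (exactly-once usage across ctr, key, acc, env)
affine ✓ (no duplicate uses among ctr, key, acc, env)
relevant ✓ (ctr, key, acc, env: all used, weakening unneeded)
unrestricted ✓ (simply typable at Int; W, C, E all held)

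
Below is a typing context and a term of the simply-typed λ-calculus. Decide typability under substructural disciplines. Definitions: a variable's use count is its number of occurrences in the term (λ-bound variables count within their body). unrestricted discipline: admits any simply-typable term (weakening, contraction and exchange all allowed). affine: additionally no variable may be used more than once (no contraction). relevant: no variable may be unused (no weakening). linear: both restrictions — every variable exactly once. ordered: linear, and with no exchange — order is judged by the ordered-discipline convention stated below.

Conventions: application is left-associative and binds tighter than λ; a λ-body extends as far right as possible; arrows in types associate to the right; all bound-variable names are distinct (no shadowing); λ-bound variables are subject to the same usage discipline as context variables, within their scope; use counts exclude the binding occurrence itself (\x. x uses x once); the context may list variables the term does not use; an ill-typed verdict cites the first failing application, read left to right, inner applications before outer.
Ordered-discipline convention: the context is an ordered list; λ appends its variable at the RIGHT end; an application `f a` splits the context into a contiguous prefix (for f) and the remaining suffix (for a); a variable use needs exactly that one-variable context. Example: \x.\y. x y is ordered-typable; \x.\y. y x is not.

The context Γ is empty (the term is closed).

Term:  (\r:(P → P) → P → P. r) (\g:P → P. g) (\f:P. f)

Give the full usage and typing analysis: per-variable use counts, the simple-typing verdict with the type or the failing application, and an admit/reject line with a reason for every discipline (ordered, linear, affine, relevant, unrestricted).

use counts: r [bound]: 1; g [bound]: 1; f [bound]: 1
left-to-right use order: r, g, f
typing: well-typed — term : P → P
ordered: ✓, single-use (r, g, f), ordered derivation ok
linear: ✓, each of r, g, f used exactly once
affine: ✓, none of r, g, f used more than once
relevant: ✓, none of r, g, f goes unused
unrestricted: ✓, well-typed at P → P; no restrictions here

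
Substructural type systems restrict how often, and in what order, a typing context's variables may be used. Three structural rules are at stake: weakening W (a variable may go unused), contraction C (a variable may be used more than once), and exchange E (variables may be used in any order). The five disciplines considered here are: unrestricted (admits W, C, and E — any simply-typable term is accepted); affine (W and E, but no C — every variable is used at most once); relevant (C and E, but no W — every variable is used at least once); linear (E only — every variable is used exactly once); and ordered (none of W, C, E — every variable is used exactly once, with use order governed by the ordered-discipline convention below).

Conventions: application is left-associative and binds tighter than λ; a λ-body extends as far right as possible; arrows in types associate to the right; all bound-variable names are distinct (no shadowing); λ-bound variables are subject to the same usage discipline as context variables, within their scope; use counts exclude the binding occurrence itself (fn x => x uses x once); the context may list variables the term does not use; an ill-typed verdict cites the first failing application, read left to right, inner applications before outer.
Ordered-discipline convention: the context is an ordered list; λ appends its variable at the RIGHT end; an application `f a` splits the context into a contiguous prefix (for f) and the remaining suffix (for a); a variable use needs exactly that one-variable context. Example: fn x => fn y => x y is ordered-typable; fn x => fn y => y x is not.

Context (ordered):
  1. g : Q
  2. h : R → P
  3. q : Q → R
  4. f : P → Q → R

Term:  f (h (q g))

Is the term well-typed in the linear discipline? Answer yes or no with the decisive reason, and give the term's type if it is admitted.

yes — g, h, q, f: one use apiece; term : Q → R
variable uses: g: 1×, h: 1×, q: 1×, f: 1×
left-to-right use order: f, h, q, g
typing: the term checks, with type Q → R
across the five disciplines: ordered ✗, linear ✓, affine ✓, relevant ✓, unrestricted ✓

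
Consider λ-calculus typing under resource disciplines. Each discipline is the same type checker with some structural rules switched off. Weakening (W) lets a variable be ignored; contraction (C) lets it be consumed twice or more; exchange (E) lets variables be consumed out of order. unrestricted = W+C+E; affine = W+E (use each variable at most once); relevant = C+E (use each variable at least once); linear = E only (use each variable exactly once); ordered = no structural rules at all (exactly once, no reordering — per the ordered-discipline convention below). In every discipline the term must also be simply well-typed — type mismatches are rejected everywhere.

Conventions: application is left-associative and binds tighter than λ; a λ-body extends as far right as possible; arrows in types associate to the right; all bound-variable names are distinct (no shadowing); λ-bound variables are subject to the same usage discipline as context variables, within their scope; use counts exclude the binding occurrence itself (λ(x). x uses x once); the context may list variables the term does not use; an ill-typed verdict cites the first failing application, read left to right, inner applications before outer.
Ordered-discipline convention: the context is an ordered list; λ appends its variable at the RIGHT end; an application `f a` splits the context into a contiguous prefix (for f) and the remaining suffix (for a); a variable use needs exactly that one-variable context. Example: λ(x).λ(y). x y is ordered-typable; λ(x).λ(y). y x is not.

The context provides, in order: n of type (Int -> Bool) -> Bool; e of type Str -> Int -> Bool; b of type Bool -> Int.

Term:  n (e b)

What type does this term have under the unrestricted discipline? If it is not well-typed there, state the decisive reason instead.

not well-typed under unrestricted — not simply typable
use counts: n=1; e=1; b=1
uses in reading order: n, e, b
typing: ill-typed: a function awaiting Str gets Bool -> Int
all disciplines: ordered ✗; linear ✗; affine ✗; relevant ✗; unrestricted ✗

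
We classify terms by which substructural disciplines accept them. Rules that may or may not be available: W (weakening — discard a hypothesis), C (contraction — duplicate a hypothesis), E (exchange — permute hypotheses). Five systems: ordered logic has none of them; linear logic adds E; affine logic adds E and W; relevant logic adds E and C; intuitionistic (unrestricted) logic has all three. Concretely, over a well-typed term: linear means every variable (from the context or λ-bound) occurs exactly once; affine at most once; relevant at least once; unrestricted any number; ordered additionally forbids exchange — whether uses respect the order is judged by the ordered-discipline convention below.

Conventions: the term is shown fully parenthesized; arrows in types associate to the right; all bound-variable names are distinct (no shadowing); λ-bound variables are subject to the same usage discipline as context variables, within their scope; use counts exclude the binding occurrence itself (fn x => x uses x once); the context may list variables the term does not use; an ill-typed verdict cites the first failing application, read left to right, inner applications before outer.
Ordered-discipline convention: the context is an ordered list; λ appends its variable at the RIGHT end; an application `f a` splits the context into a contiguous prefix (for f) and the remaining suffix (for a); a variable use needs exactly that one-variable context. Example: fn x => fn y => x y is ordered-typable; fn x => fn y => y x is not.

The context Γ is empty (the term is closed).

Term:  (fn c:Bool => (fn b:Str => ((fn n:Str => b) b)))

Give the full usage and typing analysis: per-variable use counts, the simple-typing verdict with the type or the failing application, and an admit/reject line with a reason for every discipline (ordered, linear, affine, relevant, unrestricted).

variable uses: c (λ-bound): 0; b (λ-bound): 2; n (λ-bound): 0
order of uses: b, b
typing: the term checks, with type Bool → Str → Str
ordered: ✗ — needs contraction — b ×2; c, n left unused
linear: ✗ — needs contraction — b ×2; c, n left unused
affine: ✗ — needs contraction — b ×2
relevant: ✗ — c, n left unused
unrestricted: ✓ — simply typable at Bool → Str → Str; W, C, E all held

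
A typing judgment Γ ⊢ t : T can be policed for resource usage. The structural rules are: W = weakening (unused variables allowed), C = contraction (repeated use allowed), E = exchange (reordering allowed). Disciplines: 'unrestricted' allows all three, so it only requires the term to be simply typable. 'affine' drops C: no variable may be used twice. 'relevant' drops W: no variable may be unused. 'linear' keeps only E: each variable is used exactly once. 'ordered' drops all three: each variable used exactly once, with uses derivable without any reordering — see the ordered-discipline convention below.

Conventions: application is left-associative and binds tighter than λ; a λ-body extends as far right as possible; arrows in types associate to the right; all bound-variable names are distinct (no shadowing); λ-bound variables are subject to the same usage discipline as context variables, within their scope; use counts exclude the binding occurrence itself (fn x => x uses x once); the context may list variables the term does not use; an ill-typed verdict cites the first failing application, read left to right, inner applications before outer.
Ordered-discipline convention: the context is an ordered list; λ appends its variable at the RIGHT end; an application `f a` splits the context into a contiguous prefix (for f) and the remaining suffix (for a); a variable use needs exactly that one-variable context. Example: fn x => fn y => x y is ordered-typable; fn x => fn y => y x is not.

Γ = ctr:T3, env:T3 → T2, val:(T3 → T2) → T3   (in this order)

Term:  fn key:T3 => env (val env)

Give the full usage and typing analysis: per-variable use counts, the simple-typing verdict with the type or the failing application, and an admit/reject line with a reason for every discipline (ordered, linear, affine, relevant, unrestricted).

counts: ctr: 0; env: 2; val: 1; key (bound): 0
left-to-right use order: env, val, env
typing: well-typed at T3 → T2
ordered: ✗ — uses contraction: env ×2; needs weakening: ctr, key unused
linear: ✗ — uses contraction: env ×2; needs weakening: ctr, key unused
affine: ✗ — uses contraction: env ×2
relevant: ✗ — needs weakening: ctr, key unused
unrestricted: ✓ — typability at T3 → T2 is all that's needed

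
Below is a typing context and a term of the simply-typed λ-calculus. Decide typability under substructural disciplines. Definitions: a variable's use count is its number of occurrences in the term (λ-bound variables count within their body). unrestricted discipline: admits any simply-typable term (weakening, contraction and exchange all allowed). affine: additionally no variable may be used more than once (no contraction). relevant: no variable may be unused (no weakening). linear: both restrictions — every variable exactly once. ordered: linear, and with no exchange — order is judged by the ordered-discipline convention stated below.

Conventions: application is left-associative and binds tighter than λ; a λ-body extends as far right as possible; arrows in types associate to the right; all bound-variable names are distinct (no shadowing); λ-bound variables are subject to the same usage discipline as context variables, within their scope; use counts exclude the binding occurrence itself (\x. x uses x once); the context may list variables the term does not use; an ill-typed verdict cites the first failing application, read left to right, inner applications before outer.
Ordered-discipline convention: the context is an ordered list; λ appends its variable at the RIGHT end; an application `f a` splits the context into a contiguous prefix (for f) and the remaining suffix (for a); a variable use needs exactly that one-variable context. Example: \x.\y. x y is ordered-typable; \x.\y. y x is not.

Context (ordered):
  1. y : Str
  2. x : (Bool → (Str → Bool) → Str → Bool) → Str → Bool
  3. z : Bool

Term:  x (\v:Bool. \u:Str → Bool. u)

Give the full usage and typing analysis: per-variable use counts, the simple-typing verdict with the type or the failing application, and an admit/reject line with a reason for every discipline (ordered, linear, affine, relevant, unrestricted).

counts: y: 0, x: 1, z: 0, v (λ-bound): 0, u (λ-bound): 1
left-to-right use order: x, u
typing: the term checks, with type Str → Bool
ordered: ✗ — unused: y, z, v — weakening required
linear: ✗ — unused: y, z, v — weakening required
affine: ✓ — none of y, x, z, v, u used more than once
relevant: ✗ — unused: y, z, v — weakening required
unrestricted: ✓ — type-checks (Str → Bool) and nothing is barred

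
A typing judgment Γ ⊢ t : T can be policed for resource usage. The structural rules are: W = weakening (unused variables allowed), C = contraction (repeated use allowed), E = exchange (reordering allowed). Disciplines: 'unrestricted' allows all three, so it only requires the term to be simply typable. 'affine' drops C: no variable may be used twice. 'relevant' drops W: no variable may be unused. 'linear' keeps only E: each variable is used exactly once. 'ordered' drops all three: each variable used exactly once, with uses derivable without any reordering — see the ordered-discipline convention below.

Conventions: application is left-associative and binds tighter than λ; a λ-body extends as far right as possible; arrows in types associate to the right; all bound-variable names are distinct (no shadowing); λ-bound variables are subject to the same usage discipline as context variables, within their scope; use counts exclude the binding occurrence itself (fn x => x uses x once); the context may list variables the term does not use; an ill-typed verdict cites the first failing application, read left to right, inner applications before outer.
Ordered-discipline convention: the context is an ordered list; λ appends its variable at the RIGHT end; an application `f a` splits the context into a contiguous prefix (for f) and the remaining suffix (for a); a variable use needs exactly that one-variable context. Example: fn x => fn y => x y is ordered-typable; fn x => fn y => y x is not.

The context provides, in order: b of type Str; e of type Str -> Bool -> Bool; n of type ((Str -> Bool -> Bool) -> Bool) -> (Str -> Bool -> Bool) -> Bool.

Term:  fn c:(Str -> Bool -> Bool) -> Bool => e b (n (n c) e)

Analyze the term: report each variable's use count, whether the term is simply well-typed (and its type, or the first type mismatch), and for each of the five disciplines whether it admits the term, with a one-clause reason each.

use counts: b ×1; e ×2; n ×2; c [bound] ×1
use order (left to right): e, b, n, n, c, e
typing: the term checks, with type ((Str -> Bool -> Bool) -> Bool) -> Bool
ordered: ✗ — needs contraction — e ×2, n ×2
linear: ✗ — needs contraction — e ×2, n ×2
affine: ✗ — needs contraction — e ×2, n ×2
relevant: ✓ — none of b, e, n, c goes unused
unrestricted: ✓ — simply typable at ((Str -> Bool -> Bool) -> Bool) -> Bool; W, C, E all held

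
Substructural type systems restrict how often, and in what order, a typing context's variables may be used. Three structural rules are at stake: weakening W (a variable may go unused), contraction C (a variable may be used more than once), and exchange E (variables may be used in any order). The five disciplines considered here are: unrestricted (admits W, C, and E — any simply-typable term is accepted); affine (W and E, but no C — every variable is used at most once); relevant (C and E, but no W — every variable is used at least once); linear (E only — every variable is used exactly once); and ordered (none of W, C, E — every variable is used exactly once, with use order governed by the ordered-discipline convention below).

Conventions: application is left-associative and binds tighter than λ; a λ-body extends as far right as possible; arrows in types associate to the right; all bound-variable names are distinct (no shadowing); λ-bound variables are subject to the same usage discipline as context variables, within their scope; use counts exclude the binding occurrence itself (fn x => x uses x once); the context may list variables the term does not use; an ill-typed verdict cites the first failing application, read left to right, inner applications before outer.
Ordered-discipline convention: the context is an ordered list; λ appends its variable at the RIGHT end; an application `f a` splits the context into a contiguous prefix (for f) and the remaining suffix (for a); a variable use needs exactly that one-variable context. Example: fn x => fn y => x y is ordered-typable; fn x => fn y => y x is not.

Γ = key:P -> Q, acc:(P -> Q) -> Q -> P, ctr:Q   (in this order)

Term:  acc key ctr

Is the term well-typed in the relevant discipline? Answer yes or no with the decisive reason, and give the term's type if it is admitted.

yes — at least one use each (key, acc, ctr); term : P
use counts: key ×1, acc ×1, ctr ×1
order of uses: acc, key, ctr
typing: ✓ — P
across the five disciplines: ordered ✗ · linear ✓ · affine ✓ · relevant ✓ · unrestricted ✓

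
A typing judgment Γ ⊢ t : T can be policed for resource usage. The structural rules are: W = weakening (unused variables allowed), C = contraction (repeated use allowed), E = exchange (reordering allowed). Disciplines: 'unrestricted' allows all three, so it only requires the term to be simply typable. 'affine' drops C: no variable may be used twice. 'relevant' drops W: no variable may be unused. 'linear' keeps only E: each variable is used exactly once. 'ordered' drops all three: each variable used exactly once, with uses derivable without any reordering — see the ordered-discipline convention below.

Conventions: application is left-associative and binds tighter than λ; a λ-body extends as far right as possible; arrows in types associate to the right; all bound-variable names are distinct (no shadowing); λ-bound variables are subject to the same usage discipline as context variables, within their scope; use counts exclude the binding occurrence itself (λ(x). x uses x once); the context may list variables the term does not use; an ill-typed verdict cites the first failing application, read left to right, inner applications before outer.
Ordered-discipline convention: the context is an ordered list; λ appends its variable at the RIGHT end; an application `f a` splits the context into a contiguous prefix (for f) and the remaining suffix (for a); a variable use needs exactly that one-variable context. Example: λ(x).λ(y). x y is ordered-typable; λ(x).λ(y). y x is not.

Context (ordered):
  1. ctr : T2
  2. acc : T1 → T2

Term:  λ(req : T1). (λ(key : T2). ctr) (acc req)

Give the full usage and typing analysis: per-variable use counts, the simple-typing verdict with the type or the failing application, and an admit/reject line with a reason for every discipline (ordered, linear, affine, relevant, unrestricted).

counts: ctr ×1, acc ×1, req (λ-bound) ×1, key (λ-bound) ×0
uses in reading order: ctr, acc, req
typing: well-typed — term : T1 → T2
ordered: ✗, needs weakening: key unused
linear: ✗, needs weakening: key unused
affine: ✓, none of ctr, acc, req, key used more than once
relevant: ✗, needs weakening: key unused
unrestricted: ✓, type-checks (T1 → T2) and nothing is barred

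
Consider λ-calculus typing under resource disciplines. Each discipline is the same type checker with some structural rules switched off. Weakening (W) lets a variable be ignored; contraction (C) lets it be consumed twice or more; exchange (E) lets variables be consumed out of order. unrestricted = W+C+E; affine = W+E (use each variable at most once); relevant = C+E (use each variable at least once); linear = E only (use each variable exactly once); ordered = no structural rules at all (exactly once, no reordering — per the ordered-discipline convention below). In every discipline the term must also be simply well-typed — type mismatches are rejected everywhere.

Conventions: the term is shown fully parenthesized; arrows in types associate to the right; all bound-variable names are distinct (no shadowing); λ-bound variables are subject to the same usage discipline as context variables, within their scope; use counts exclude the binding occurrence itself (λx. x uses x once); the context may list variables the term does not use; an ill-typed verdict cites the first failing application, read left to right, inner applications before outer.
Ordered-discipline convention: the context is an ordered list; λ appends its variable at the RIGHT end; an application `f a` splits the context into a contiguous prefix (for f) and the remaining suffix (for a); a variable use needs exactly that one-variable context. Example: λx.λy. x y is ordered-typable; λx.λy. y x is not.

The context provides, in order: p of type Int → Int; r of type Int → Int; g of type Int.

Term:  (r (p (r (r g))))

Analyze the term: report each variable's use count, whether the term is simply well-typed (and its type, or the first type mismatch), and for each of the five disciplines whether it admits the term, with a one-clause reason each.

usage: p=1, r=3, g=1
uses in reading order: r, p, r, r, g
typing: ✓ — Int
ordered: ✗, r ×3 used more than once (contraction)
linear: ✗, r ×3 used more than once (contraction)
affine: ✗, r ×3 used more than once (contraction)
relevant: ✓, p, r, g: all used, weakening unneeded
unrestricted: ✓, typability at Int is all that's needed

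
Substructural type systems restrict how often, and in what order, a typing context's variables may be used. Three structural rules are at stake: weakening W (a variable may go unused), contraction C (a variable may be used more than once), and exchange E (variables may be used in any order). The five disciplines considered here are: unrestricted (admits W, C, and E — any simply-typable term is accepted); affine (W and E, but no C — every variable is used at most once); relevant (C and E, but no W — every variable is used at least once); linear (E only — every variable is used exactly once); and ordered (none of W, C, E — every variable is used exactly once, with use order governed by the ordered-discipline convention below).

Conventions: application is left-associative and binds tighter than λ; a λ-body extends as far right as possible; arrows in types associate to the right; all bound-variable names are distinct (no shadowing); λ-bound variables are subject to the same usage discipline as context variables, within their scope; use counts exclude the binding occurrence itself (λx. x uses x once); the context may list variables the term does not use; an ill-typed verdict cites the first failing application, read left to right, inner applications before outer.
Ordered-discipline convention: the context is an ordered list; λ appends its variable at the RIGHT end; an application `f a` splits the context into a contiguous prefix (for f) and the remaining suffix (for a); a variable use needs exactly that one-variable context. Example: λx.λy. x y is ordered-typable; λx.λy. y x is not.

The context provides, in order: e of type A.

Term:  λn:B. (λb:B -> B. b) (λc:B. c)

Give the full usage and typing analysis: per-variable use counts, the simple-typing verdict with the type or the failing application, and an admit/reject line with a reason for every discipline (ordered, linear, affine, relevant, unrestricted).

use counts: e=0; n (λ-bound)=0; b (λ-bound)=1; c (λ-bound)=1
order of uses: b, c
typing: ✓ — B -> B -> B
ordered: ✗, e, n never used (weakening)
linear: ✗, e, n never used (weakening)
affine: ✓, no duplicate uses among e, n, b, c
relevant: ✗, e, n never used (weakening)
unrestricted: ✓, well-typed at B -> B -> B; no restrictions here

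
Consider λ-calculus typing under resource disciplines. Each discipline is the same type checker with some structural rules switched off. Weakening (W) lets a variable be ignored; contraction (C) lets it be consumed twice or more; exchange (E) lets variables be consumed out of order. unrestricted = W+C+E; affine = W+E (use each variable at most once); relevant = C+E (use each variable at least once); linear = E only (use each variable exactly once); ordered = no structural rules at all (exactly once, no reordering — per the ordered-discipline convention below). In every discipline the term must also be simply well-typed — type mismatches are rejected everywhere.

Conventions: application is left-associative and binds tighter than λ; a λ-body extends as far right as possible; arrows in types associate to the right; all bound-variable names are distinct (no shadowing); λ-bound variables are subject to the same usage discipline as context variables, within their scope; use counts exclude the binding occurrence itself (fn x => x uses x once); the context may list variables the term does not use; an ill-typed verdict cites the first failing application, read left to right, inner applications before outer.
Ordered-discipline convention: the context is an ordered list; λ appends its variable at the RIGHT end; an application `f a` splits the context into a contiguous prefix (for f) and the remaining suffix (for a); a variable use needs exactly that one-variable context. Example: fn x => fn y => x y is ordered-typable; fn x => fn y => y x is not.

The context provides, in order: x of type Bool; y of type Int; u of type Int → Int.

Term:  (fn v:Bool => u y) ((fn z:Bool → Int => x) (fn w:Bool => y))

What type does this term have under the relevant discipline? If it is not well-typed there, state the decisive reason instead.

not well-typed under relevant — unused: v, z, w — weakening required
counts: x: 1×; y: 2×; u: 1×; v [bound]: 0×; z [bound]: 0×; w [bound]: 0×
left-to-right use order: u, y, x, y
typing: the term checks, with type Int
across the five disciplines: ordered ✗ · linear ✗ · affine ✗ · relevant ✗ · unrestricted ✓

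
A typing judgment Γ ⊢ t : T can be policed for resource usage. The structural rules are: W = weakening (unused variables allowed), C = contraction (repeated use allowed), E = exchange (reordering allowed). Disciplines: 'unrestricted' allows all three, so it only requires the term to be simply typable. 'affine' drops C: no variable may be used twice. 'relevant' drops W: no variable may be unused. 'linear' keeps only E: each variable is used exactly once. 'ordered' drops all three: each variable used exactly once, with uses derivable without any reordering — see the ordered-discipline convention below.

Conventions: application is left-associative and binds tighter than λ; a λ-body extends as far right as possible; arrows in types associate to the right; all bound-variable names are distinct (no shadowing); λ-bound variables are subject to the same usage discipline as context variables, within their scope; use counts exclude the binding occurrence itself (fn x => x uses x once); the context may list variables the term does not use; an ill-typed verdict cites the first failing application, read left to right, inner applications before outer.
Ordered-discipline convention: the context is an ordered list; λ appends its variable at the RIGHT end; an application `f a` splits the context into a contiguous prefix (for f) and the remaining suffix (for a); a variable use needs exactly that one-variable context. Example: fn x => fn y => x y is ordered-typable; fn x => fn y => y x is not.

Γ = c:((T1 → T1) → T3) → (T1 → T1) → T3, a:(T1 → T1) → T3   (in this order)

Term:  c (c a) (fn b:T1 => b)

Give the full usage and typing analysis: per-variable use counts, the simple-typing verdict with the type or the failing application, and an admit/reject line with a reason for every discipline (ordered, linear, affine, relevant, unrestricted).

usage: c=2, a=1, b (bound)=1
left-to-right use order: c, c, a, b
typing: well-typed at T3
ordered: ✗ — needs contraction — c ×2
linear: ✗ — needs contraction — c ×2
affine: ✗ — needs contraction — c ×2
relevant: ✓ — every one of c, a, b appears
unrestricted: ✓ — type-checks (T3) and nothing is barred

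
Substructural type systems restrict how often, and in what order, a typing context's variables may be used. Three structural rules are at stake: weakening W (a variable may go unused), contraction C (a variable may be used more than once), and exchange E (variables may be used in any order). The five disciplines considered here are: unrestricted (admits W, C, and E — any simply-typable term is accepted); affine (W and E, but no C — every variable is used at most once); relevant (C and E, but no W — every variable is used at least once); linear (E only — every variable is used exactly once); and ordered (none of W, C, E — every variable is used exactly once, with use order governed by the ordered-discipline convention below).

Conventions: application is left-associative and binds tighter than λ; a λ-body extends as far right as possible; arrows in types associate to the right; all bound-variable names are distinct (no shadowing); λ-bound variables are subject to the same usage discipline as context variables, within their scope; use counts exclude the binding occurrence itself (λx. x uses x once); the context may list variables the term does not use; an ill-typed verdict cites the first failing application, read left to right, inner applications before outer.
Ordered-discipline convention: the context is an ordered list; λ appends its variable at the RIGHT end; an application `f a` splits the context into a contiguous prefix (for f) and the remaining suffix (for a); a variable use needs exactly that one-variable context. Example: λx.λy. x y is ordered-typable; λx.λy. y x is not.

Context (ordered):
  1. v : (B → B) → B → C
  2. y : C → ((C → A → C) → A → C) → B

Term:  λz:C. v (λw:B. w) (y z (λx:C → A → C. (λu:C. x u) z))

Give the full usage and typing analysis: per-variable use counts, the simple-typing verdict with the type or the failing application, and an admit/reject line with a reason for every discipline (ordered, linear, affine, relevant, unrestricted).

counts: v: 1×, y: 1×, z (bound): 2×, w (bound): 1×, x (bound): 1×, u (bound): 1×
order of uses: v, w, y, z, x, u, z
typing: the term checks, with type C → C
ordered: ✗ — needs contraction — z ×2
linear: ✗ — needs contraction — z ×2
affine: ✗ — needs contraction — z ×2
relevant: ✓ — v, y, z, w, x, u: all used, weakening unneeded
unrestricted: ✓ — well-typed at C → C; no restrictions here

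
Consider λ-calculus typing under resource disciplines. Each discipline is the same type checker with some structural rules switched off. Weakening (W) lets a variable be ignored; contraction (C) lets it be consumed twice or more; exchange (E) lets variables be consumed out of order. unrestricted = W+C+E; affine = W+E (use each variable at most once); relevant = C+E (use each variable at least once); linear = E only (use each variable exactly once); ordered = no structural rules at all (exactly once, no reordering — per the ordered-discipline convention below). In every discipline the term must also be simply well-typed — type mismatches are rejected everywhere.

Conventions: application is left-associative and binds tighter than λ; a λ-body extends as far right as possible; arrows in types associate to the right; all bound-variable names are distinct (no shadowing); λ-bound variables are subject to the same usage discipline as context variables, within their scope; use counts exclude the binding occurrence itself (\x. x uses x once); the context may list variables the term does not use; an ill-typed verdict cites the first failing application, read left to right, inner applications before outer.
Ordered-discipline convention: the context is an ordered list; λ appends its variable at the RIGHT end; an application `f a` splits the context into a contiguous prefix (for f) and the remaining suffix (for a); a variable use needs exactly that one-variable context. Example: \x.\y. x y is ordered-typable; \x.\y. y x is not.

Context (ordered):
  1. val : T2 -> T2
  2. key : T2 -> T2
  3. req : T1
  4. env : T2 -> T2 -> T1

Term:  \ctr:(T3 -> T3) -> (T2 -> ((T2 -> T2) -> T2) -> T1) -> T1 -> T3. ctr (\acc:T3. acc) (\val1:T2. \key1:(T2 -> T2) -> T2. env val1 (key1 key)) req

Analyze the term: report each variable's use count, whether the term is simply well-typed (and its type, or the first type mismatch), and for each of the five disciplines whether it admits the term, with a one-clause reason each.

use counts: val ×0, key ×1, req ×1, env ×1, ctr [bound] ×1, acc [bound] ×1, val1 [bound] ×1, key1 [bound] ×1
order of uses: ctr, acc, env, val1, key1, key, req
typing: well-typed at ((T3 -> T3) -> (T2 -> ((T2 -> T2) -> T2) -> T1) -> T1 -> T3) -> T3
ordered: ✗ — needs weakening: val unused
linear: ✗ — needs weakening: val unused
affine: ✓ — at most one use each (val, key, req, env, ctr, acc, val1, key1)
relevant: ✗ — needs weakening: val unused
unrestricted: ✓ — well-typed at ((T3 -> T3) -> (T2 -> ((T2 -> T2) -> T2) -> T1) -> T1 -> T3) -> T3; no restrictions here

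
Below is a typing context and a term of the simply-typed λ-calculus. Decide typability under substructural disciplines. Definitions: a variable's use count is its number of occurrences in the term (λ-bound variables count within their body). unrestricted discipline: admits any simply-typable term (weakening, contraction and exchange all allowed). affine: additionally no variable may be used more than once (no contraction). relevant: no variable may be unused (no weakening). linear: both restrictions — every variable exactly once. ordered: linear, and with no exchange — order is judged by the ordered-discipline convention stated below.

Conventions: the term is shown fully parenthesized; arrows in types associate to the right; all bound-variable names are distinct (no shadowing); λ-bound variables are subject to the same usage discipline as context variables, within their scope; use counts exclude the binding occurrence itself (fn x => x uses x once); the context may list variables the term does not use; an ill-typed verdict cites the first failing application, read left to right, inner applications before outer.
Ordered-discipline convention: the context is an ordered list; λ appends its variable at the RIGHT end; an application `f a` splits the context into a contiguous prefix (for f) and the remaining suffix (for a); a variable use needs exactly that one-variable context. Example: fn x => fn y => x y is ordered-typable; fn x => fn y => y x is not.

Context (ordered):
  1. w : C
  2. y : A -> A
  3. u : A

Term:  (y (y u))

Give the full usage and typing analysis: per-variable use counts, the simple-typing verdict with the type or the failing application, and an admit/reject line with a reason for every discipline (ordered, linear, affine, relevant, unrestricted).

counts: w=0; y=2; u=1
order of uses: y, y, u
typing: well-typed at A
ordered ✗ (y ×2 used more than once (contraction); w left unused)
linear ✗ (y ×2 used more than once (contraction); w left unused)
affine ✗ (y ×2 used more than once (contraction))
relevant ✗ (w left unused)
unrestricted ✓ (well-typed at A; no restrictions here)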